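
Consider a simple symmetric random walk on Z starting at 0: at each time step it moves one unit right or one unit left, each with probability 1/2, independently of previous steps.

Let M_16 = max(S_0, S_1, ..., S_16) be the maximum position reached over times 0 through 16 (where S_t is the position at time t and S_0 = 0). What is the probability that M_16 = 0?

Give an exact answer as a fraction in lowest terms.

Let M_16 = max(S_0,...,S_16). Use the reflection principle: for j ≥ 1, #{paths with M_16 ≥ j} = #{S_16 ≥ j} + #{S_16 ≥ j+1}.
P(M_16 ≥ 0) = 1 since S_0 = 0, so #{M_16 ≥ 0} = 65536.
#{M_16 ≥ 1} = #{S_16 ≥ 1} + #{S_16 ≥ 2} = 26333 + 26333 = 52666.
#{M_16 = 0} = 65536 - 52666 = 12870.
P(M_16 = 0) = 12870/65536 = 6435/32768

Answer: 6435/32768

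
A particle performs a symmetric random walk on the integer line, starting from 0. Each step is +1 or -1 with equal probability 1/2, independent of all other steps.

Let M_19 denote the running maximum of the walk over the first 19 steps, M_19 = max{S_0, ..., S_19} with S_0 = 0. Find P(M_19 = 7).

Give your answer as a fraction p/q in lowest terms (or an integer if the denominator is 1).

Answer: 6783/131072

Derivation:
Let M_19 = max(S_0,...,S_19). Use the reflection principle: for j ≥ 1, #{paths with M_19 ≥ j} = #{S_19 ≥ j} + #{S_19 ≥ j+1}.
By reflection, #{M_19 ≥ 7} = #{S_19 ≥ 7} + #{S_19 ≥ 8} = 43796 + 16664 = 60460.
#{M_19 ≥ 8} = #{S_19 ≥ 8} + #{S_19 ≥ 9} = 16664 + 16664 = 33328.
#{M_19 = 7} = 60460 - 33328 = 27132.
P(M_19 = 7) = 27132/524288 = 6783/131072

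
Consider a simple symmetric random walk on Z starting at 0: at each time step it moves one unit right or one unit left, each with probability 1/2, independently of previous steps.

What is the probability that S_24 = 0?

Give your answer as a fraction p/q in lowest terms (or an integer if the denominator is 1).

To return to 0 after 24 steps: need exactly 12 steps of +1 and 12 of -1.
Favorable paths: C(24,12) = 2704156
Total paths: 2^24 = 16777216
P = 2704156/16777216 = 676039/4194304

Answer: 676039/4194304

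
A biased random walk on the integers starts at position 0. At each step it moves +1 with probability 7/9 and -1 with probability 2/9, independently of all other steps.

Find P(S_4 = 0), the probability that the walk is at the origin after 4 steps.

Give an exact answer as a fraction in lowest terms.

To be at 0 after 4 steps: need exactly 2 steps of +1 and 2 of -1.
Number of such sequences: C(4,2) = 6
Each has probability (7/9)^2 · (2/9)^2 = 196/6561
P = 6 · 196/6561 = 392/2187

Answer: 392/2187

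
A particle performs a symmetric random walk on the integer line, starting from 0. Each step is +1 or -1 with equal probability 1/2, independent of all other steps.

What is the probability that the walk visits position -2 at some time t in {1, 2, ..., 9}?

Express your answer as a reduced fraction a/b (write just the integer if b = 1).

Count via complement. Let g(t,s) = #length-t paths at position s with S_1..S_t all ≠ -2.
g(t,s) = g(t-1,s-1) + g(t-1,s+1) for s ≠ -2; g(t,-2) = 0.
t=0: g(0,0)=1
t=1: g(1,-1)=1 g(1,1)=1
t=2: g(2,0)=2 g(2,2)=1
t=3: g(3,-1)=2 g(3,1)=3 g(3,3)=1
t=4: g(4,0)=5 g(4,2)=4 g(4,4)=1
t=5: g(5,-1)=5 g(5,1)=9 g(5,3)=5 g(5,5)=1
t=6: g(6,0)=14 g(6,2)=14 g(6,4)=6 g(6,6)=1
t=7: g(7,-1)=14 g(7,1)=28 g(7,3)=20 g(7,5)=7 g(7,7)=1
t=8: g(8,0)=42 g(8,2)=48 g(8,4)=27 g(8,6)=8 g(8,8)=1
t=9: g(9,-1)=42 g(9,1)=90 g(9,3)=75 g(9,5)=35 g(9,7)=9 g(9,9)=1
Paths never hitting -2: Σ_s g(9,s) = 252
Paths hitting -2: 2^9 - 252 = 260
P = 260/512 = 65/128

Answer: 65/128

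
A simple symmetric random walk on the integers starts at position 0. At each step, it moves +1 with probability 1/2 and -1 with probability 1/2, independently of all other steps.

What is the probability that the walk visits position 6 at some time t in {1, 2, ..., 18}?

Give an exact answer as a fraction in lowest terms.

Count via complement. Let g(t,s) = #length-t paths at position s with S_1..S_t all ≠ 6.
g(t,s) = g(t-1,s-1) + g(t-1,s+1) for s ≠ 6; g(t,6) = 0.
t=0: g(0,0)=1
t=1: g(1,-1)=1 g(1,1)=1
t=2: g(2,-2)=1 g(2,0)=2 g(2,2)=1
t=3: g(3,-3)=1 g(3,-1)=3 g(3,1)=3 g(3,3)=1
t=4: g(4,-4)=1 g(4,-2)=4 g(4,0)=6 g(4,2)=4 g(4,4)=1
t=5: g(5,-5)=1 g(5,-3)=5 g(5,-1)=10 g(5,1)=10 g(5,3)=5 g(5,5)=1
t=6: g(6,-6)=1 g(6,-4)=6 g(6,-2)=15 g(6,0)=20 g(6,2)=15 g(6,4)=6
t=7: g(7,-7)=1 g(7,-5)=7 g(7,-3)=21 g(7,-1)=35 g(7,1)=35 g(7,3)=21 g(7,5)=6
t=8: g(8,-8)=1 g(8,-6)=8 g(8,-4)=28 g(8,-2)=56 g(8,0)=70 g(8,2)=56 g(8,4)=27
t=9: g(9,-9)=1 g(9,-7)=9 g(9,-5)=36 g(9,-3)=84 g(9,-1)=126 g(9,1)=126 g(9,3)=83 g(9,5)=27
t=10: g(10,-10)=1 g(10,-8)=10 g(10,-6)=45 g(10,-4)=120 g(10,-2)=210 g(10,0)=252 g(10,2)=209 g(10,4)=110
t=11: g(11,-11)=1 g(11,-9)=11 g(11,-7)=55 g(11,-5)=165 g(11,-3)=330 g(11,-1)=462 g(11,1)=461 g(11,3)=319 g(11,5)=110
t=12: g(12,-12)=1 g(12,-10)=12 g(12,-8)=66 g(12,-6)=220 g(12,-4)=495 g(12,-2)=792 g(12,0)=923 g(12,2)=780 g(12,4)=429
t=13: g(13,-13)=1 g(13,-11)=13 g(13,-9)=78 g(13,-7)=286 g(13,-5)=715 g(13,-3)=1287 g(13,-1)=1715 g(13,1)=1703 g(13,3)=1209 g(13,5)=429
t=14: g(14,-14)=1 g(14,-12)=14 g(14,-10)=91 g(14,-8)=364 g(14,-6)=1001 g(14,-4)=2002 g(14,-2)=3002 g(14,0)=3418 g(14,2)=2912 g(14,4)=1638
t=15: g(15,-15)=1 g(15,-13)=15 g(15,-11)=105 g(15,-9)=455 g(15,-7)=1365 g(15,-5)=3003 g(15,-3)=5004 g(15,-1)=6420 g(15,1)=6330 g(15,3)=4550 g(15,5)=1638
t=16: g(16,-16)=1 g(16,-14)=16 g(16,-12)=120 g(16,-10)=560 g(16,-8)=1820 g(16,-6)=4368 g(16,-4)=8007 g(16,-2)=11424 g(16,0)=12750 g(16,2)=10880 g(16,4)=6188
t=17: g(17,-17)=1 g(17,-15)=17 g(17,-13)=136 g(17,-11)=680 g(17,-9)=2380 g(17,-7)=6188 g(17,-5)=12375 g(17,-3)=19431 g(17,-1)=24174 g(17,1)=23630 g(17,3)=17068 g(17,5)=6188
t=18: g(18,-18)=1 g(18,-16)=18 g(18,-14)=153 g(18,-12)=816 g(18,-10)=3060 g(18,-8)=8568 g(18,-6)=18563 g(18,-4)=31806 g(18,-2)=43605 g(18,0)=47804 g(18,2)=40698 g(18,4)=23256
Paths never hitting 6: Σ_s g(18,s) = 218348
Paths hitting 6: 2^18 - 218348 = 43796
P = 43796/262144 = 10949/65536

Answer: 10949/65536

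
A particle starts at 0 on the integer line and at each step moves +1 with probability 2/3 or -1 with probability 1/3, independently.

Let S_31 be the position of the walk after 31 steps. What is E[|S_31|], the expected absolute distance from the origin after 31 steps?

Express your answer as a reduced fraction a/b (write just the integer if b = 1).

S_31 takes values m ≡ 1 (mod 2) with |m| ≤ 31; P(S_31=m) = C(31,(31+m)/2) · (2/3)^((31+m)/2) · (1/3)^((31-m)/2).
Distribution: P(S=-31)=1/617673396283947, P(S=-29)=62/617673396283947, P(S=-27)=620/205891132094649, P(S=-25)=35960/617673396283947, P(S=-23)=503440/617673396283947, P(S=-21)=201376/22876792454961, P(S=-19)=5235776/68630377364883, P(S=-17)=37398400/68630377364883, P(S=-15)=74796800/22876792454961, P(S=-13)=3440652800/205891132094649, P(S=-11)=15138872320/205891132094649, P(S=-9)=19267655680/68630377364883, P(S=-7)=192676556800/205891132094649, P(S=-5)=563208396800/205891132094649, P(S=-3)=160916684800/22876792454961, P(S=-1)=1094233456640/68630377364883, P(S=1)=2188466913280/68630377364883, P(S=3)=1287333478400/22876792454961, P(S=5)=18022668697600/205891132094649, P(S=7)=24662599270400/205891132094649, P(S=9)=9865039708160/68630377364883, P(S=11)=31004410511360/205891132094649, P(S=13)=28185827737600/205891132094649, P(S=15)=2450941542400/22876792454961, P(S=17)=4901883084800/68630377364883, P(S=19)=2745054527488/68630377364883, P(S=21)=422316081152/22876792454961, P(S=23)=4223160811520/617673396283947, P(S=25)=1206617374720/617673396283947, P(S=27)=83214991360/205891132094649, P(S=29)=33285996544/617673396283947, P(S=31)=2147483648/617673396283947
E[|S_31|] = Σ_m |m|·P(S_31=m) = 26575479166531/2541865828329

Answer: 26575479166531/2541865828329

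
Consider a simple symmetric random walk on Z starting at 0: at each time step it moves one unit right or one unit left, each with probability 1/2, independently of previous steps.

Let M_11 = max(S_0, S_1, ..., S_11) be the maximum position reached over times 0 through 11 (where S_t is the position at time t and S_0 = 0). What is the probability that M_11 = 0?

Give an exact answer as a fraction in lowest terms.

Let M_11 = max(S_0,...,S_11). Use the reflection principle: for j ≥ 1, #{paths with M_11 ≥ j} = #{S_11 ≥ j} + #{S_11 ≥ j+1}.
P(M_11 ≥ 0) = 1 since S_0 = 0, so #{M_11 ≥ 0} = 2048.
#{M_11 ≥ 1} = #{S_11 ≥ 1} + #{S_11 ≥ 2} = 1024 + 562 = 1586.
#{M_11 = 0} = 2048 - 1586 = 462.
P(M_11 = 0) = 462/2048 = 231/1024

Answer: 231/1024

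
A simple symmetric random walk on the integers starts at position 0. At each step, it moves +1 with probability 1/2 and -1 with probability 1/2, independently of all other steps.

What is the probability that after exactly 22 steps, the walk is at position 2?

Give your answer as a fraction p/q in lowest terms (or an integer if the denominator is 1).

To reach position 2 after 22 steps: need 12 steps of +1 and 10 of -1.
Favorable paths: C(22,12) = 646646
Total paths: 2^22 = 4194304
P = 646646/4194304 = 323323/2097152

Answer: 323323/2097152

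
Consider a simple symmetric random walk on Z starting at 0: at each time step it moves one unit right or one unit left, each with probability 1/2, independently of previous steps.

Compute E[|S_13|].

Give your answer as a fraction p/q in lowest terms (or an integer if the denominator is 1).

S_13 takes values m ≡ 1 (mod 2) with |m| ≤ 13; P(S_13=m) = C(13,(13+m)/2)/2^13.
Total paths: 2^13 = 8192
Distribution: P(S=-13)=1/8192, P(S=-11)=13/8192, P(S=-9)=78/8192, P(S=-7)=286/8192, P(S=-5)=715/8192, P(S=-3)=1287/8192, P(S=-1)=1716/8192, P(S=1)=1716/8192, P(S=3)=1287/8192, P(S=5)=715/8192, P(S=7)=286/8192, P(S=9)=78/8192, P(S=11)=13/8192, P(S=13)=1/8192
E[|S_13|] = Σ_m |m|·P(S_13=m) = 24024/8192 = 3003/1024

Answer: 3003/1024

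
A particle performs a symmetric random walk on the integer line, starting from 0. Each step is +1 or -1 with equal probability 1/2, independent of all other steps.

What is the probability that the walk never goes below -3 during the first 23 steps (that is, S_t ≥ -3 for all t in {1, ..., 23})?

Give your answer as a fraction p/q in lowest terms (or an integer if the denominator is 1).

Answer: 156009/262144

Derivation:
Let f(t,s) = #length-t paths at position s with S_1..S_t all ≥ -3.
f(t,s) = f(t-1,s-1) + f(t-1,s+1) for s ≥ -3; f(t,s) = 0 for s < -3.
t=0: f(0,0)=1
t=1: f(1,-1)=1 f(1,1)=1
t=2: f(2,-2)=1 f(2,0)=2 f(2,2)=1
t=3: f(3,-3)=1 f(3,-1)=3 f(3,1)=3 f(3,3)=1
t=4: f(4,-2)=4 f(4,0)=6 f(4,2)=4 f(4,4)=1
t=5: f(5,-3)=4 f(5,-1)=10 f(5,1)=10 f(5,3)=5 f(5,5)=1
t=6: f(6,-2)=14 f(6,0)=20 f(6,2)=15 f(6,4)=6 f(6,6)=1
t=7: f(7,-3)=14 f(7,-1)=34 f(7,1)=35 f(7,3)=21 f(7,5)=7 f(7,7)=1
t=8: f(8,-2)=48 f(8,0)=69 f(8,2)=56 f(8,4)=28 f(8,6)=8 f(8,8)=1
t=9: f(9,-3)=48 f(9,-1)=117 f(9,1)=125 f(9,3)=84 f(9,5)=36 f(9,7)=9 f(9,9)=1
t=10: f(10,-2)=165 f(10,0)=242 f(10,2)=209 f(10,4)=120 f(10,6)=45 f(10,8)=10 f(10,10)=1
t=11: f(11,-3)=165 f(11,-1)=407 f(11,1)=451 f(11,3)=329 f(11,5)=165 f(11,7)=55 f(11,9)=11 f(11,11)=1
t=12: f(12,-2)=572 f(12,0)=858 f(12,2)=780 f(12,4)=494 f(12,6)=220 f(12,8)=66 f(12,10)=12 f(12,12)=1
t=13: f(13,-3)=572 f(13,-1)=1430 f(13,1)=1638 f(13,3)=1274 f(13,5)=714 f(13,7)=286 f(13,9)=78 f(13,11)=13 f(13,13)=1
t=14: f(14,-2)=2002 f(14,0)=3068 f(14,2)=2912 f(14,4)=1988 f(14,6)=1000 f(14,8)=364 f(14,10)=91 f(14,12)=14 f(14,14)=1
t=15: f(15,-3)=2002 f(15,-1)=5070 f(15,1)=5980 f(15,3)=4900 f(15,5)=2988 f(15,7)=1364 f(15,9)=455 f(15,11)=105 f(15,13)=15 f(15,15)=1
t=16: f(16,-2)=7072 f(16,0)=11050 f(16,2)=10880 f(16,4)=7888 f(16,6)=4352 f(16,8)=1819 f(16,10)=560 f(16,12)=120 f(16,14)=16 f(16,16)=1
t=17: f(17,-3)=7072 f(17,-1)=18122 f(17,1)=21930 f(17,3)=18768 f(17,5)=12240 f(17,7)=6171 f(17,9)=2379 f(17,11)=680 f(17,13)=136 f(17,15)=17 f(17,17)=1
t=18: f(18,-2)=25194 f(18,0)=40052 f(18,2)=40698 f(18,4)=31008 f(18,6)=18411 f(18,8)=8550 f(18,10)=3059 f(18,12)=816 f(18,14)=153 f(18,16)=18 f(18,18)=1
t=19: f(19,-3)=25194 f(19,-1)=65246 f(19,1)=80750 f(19,3)=71706 f(19,5)=49419 f(19,7)=26961 f(19,9)=11609 f(19,11)=3875 f(19,13)=969 f(19,15)=171 f(19,17)=19 f(19,19)=1
t=20: f(20,-2)=90440 f(20,0)=145996 f(20,2)=152456 f(20,4)=121125 f(20,6)=76380 f(20,8)=38570 f(20,10)=15484 f(20,12)=4844 f(20,14)=1140 f(20,16)=190 f(20,18)=20 f(20,20)=1
t=21: f(21,-3)=90440 f(21,-1)=236436 f(21,1)=298452 f(21,3)=273581 f(21,5)=197505 f(21,7)=114950 f(21,9)=54054 f(21,11)=20328 f(21,13)=5984 f(21,15)=1330 f(21,17)=210 f(21,19)=21 f(21,21)=1
t=22: f(22,-2)=326876 f(22,0)=534888 f(22,2)=572033 f(22,4)=471086 f(22,6)=312455 f(22,8)=169004 f(22,10)=74382 f(22,12)=26312 f(22,14)=7314 f(22,16)=1540 f(22,18)=231 f(22,20)=22 f(22,22)=1
t=23: f(23,-3)=326876 f(23,-1)=861764 f(23,1)=1106921 f(23,3)=1043119 f(23,5)=783541 f(23,7)=481459 f(23,9)=243386 f(23,11)=100694 f(23,13)=33626 f(23,15)=8854 f(23,17)=1771 f(23,19)=253 f(23,21)=23 f(23,23)=1
Σ_s f(23,s) = 4992288
P = 4992288/8388608 = 156009/262144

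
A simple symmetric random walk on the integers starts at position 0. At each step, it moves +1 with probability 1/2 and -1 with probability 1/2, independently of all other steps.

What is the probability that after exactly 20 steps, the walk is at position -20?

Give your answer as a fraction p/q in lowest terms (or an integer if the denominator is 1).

Answer: 1/1048576

Derivation:
To reach position -20 after 20 steps: need 0 steps of +1 and 20 of -1.
Favorable paths: C(20,0) = 1
Total paths: 2^20 = 1048576
P = 1/1048576 = 1/1048576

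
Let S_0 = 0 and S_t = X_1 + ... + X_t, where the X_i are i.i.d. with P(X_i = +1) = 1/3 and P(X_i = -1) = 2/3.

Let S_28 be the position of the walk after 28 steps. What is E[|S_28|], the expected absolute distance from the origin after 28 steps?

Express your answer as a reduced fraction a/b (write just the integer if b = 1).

Answer: 216578218395532/22876792454961

Derivation:
S_28 takes values m ≡ 0 (mod 2) with |m| ≤ 28; P(S_28=m) = C(28,(28+m)/2) · (1/3)^((28+m)/2) · (2/3)^((28-m)/2).
Distribution: P(S=-28)=268435456/22876792454961, P(S=-26)=3758096384/22876792454961, P(S=-24)=939524096/847288609443, P(S=-22)=12213813248/2541865828329, P(S=-20)=38168166400/2541865828329, P(S=-18)=30534533120/847288609443, P(S=-16)=175573565440/2541865828329, P(S=-14)=275901317120/2541865828329, P(S=-12)=120706826240/847288609443, P(S=-10)=1207068262400/7625597484987, P(S=-8)=1146714849280/7625597484987, P(S=-6)=104246804480/847288609443, P(S=-4)=221524459520/2541865828329, P(S=-2)=136322744320/2541865828329, P(S=0)=24343347200/847288609443, P(S=2)=34080686080/2541865828329, P(S=4)=13845278720/2541865828329, P(S=6)=1628856320/847288609443, P(S=8)=4479354880/7625597484987, P(S=10)=1178777600/7625597484987, P(S=12)=29469440/847288609443, P(S=14)=16839680/2541865828329, P(S=16)=2679040/2541865828329, P(S=18)=116480/847288609443, P(S=20)=36400/2541865828329, P(S=22)=2912/2541865828329, P(S=24)=56/847288609443, P(S=26)=56/22876792454961, P(S=28)=1/22876792454961
E[|S_28|] = Σ_m |m|·P(S_28=m) = 216578218395532/22876792454961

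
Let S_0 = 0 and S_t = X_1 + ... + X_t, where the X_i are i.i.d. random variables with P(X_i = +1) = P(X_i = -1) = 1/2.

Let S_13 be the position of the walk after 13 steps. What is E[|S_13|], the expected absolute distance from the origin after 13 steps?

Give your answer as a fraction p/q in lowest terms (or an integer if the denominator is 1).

S_13 takes values m ≡ 1 (mod 2) with |m| ≤ 13; P(S_13=m) = C(13,(13+m)/2)/2^13.
Total paths: 2^13 = 8192
Distribution: P(S=-13)=1/8192, P(S=-11)=13/8192, P(S=-9)=78/8192, P(S=-7)=286/8192, P(S=-5)=715/8192, P(S=-3)=1287/8192, P(S=-1)=1716/8192, P(S=1)=1716/8192, P(S=3)=1287/8192, P(S=5)=715/8192, P(S=7)=286/8192, P(S=9)=78/8192, P(S=11)=13/8192, P(S=13)=1/8192
E[|S_13|] = Σ_m |m|·P(S_13=m) = 24024/8192 = 3003/1024

Answer: 3003/1024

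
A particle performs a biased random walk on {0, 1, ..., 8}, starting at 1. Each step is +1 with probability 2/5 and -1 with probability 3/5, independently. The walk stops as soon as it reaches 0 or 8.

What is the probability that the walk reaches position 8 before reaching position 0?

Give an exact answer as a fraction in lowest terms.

Biased walk: p = 2/5, q = 3/5, r = q/p = 3/2
Gambler's ruin: P(hit 8 before 0 | start at 1) = (1 - r^a)/(1 - r^N)
r^1 = 3/2; r^8 = 6561/256
P = (1 - 3/2) / (1 - 6561/256) = -1/2 / -6305/256 = 128/6305

Answer: 128/6305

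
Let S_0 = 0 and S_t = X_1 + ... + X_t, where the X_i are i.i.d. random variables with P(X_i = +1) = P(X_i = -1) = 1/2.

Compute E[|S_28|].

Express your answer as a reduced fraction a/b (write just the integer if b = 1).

S_28 takes values m ≡ 0 (mod 2) with |m| ≤ 28; P(S_28=m) = C(28,(28+m)/2)/2^28.
Total paths: 2^28 = 268435456
Distribution: P(S=-28)=1/268435456, P(S=-26)=28/268435456, P(S=-24)=378/268435456, P(S=-22)=3276/268435456, P(S=-20)=20475/268435456, P(S=-18)=98280/268435456, P(S=-16)=376740/268435456, P(S=-14)=1184040/268435456, P(S=-12)=3108105/268435456, P(S=-10)=6906900/268435456, P(S=-8)=13123110/268435456, P(S=-6)=21474180/268435456, P(S=-4)=30421755/268435456, P(S=-2)=37442160/268435456, P(S=0)=40116600/268435456, P(S=2)=37442160/268435456, P(S=4)=30421755/268435456, P(S=6)=21474180/268435456, P(S=8)=13123110/268435456, P(S=10)=6906900/268435456, P(S=12)=3108105/268435456, P(S=14)=1184040/268435456, P(S=16)=376740/268435456, P(S=18)=98280/268435456, P(S=20)=20475/268435456, P(S=22)=3276/268435456, P(S=24)=378/268435456, P(S=26)=28/268435456, P(S=28)=1/268435456
E[|S_28|] = Σ_m |m|·P(S_28=m) = 1123264800/268435456 = 35102025/8388608

Answer: 35102025/8388608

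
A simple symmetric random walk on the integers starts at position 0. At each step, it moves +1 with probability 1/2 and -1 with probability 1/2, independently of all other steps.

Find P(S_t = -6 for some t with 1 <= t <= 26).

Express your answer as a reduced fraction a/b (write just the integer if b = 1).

Count via complement. Let g(t,s) = #length-t paths at position s with S_1..S_t all ≠ -6.
g(t,s) = g(t-1,s-1) + g(t-1,s+1) for s ≠ -6; g(t,-6) = 0.
t=0: g(0,0)=1
t=1: g(1,-1)=1 g(1,1)=1
t=2: g(2,-2)=1 g(2,0)=2 g(2,2)=1
t=3: g(3,-3)=1 g(3,-1)=3 g(3,1)=3 g(3,3)=1
t=4: g(4,-4)=1 g(4,-2)=4 g(4,0)=6 g(4,2)=4 g(4,4)=1
t=5: g(5,-5)=1 g(5,-3)=5 g(5,-1)=10 g(5,1)=10 g(5,3)=5 g(5,5)=1
t=6: g(6,-4)=6 g(6,-2)=15 g(6,0)=20 g(6,2)=15 g(6,4)=6 g(6,6)=1
t=7: g(7,-5)=6 g(7,-3)=21 g(7,-1)=35 g(7,1)=35 g(7,3)=21 g(7,5)=7 g(7,7)=1
t=8: g(8,-4)=27 g(8,-2)=56 g(8,0)=70 g(8,2)=56 g(8,4)=28 g(8,6)=8 g(8,8)=1
t=9: g(9,-5)=27 g(9,-3)=83 g(9,-1)=126 g(9,1)=126 g(9,3)=84 g(9,5)=36 g(9,7)=9 g(9,9)=1
t=10: g(10,-4)=110 g(10,-2)=209 g(10,0)=252 g(10,2)=210 g(10,4)=120 g(10,6)=45 g(10,8)=10 g(10,10)=1
t=11: g(11,-5)=110 g(11,-3)=319 g(11,-1)=461 g(11,1)=462 g(11,3)=330 g(11,5)=165 g(11,7)=55 g(11,9)=11 g(11,11)=1
t=12: g(12,-4)=429 g(12,-2)=780 g(12,0)=923 g(12,2)=792 g(12,4)=495 g(12,6)=220 g(12,8)=66 g(12,10)=12 g(12,12)=1
t=13: g(13,-5)=429 g(13,-3)=1209 g(13,-1)=1703 g(13,1)=1715 g(13,3)=1287 g(13,5)=715 g(13,7)=286 g(13,9)=78 g(13,11)=13 g(13,13)=1
t=14: g(14,-4)=1638 g(14,-2)=2912 g(14,0)=3418 g(14,2)=3002 g(14,4)=2002 g(14,6)=1001 g(14,8)=364 g(14,10)=91 g(14,12)=14 g(14,14)=1
t=15: g(15,-5)=1638 g(15,-3)=4550 g(15,-1)=6330 g(15,1)=6420 g(15,3)=5004 g(15,5)=3003 g(15,7)=1365 g(15,9)=455 g(15,11)=105 g(15,13)=15 g(15,15)=1
t=16: g(16,-4)=6188 g(16,-2)=10880 g(16,0)=12750 g(16,2)=11424 g(16,4)=8007 g(16,6)=4368 g(16,8)=1820 g(16,10)=560 g(16,12)=120 g(16,14)=16 g(16,16)=1
t=17: g(17,-5)=6188 g(17,-3)=17068 g(17,-1)=23630 g(17,1)=24174 g(17,3)=19431 g(17,5)=12375 g(17,7)=6188 g(17,9)=2380 g(17,11)=680 g(17,13)=136 g(17,15)=17 g(17,17)=1
t=18: g(18,-4)=23256 g(18,-2)=40698 g(18,0)=47804 g(18,2)=43605 g(18,4)=31806 g(18,6)=18563 g(18,8)=8568 g(18,10)=3060 g(18,12)=816 g(18,14)=153 g(18,16)=18 g(18,18)=1
t=19: g(19,-5)=23256 g(19,-3)=63954 g(19,-1)=88502 g(19,1)=91409 g(19,3)=75411 g(19,5)=50369 g(19,7)=27131 g(19,9)=11628 g(19,11)=3876 g(19,13)=969 g(19,15)=171 g(19,17)=19 g(19,19)=1
t=20: g(20,-4)=87210 g(20,-2)=152456 g(20,0)=179911 g(20,2)=166820 g(20,4)=125780 g(20,6)=77500 g(20,8)=38759 g(20,10)=15504 g(20,12)=4845 g(20,14)=1140 g(20,16)=190 g(20,18)=20 g(20,20)=1
t=21: g(21,-5)=87210 g(21,-3)=239666 g(21,-1)=332367 g(21,1)=346731 g(21,3)=292600 g(21,5)=203280 g(21,7)=116259 g(21,9)=54263 g(21,11)=20349 g(21,13)=5985 g(21,15)=1330 g(21,17)=210 g(21,19)=21 g(21,21)=1
t=22: g(22,-4)=326876 g(22,-2)=572033 g(22,0)=679098 g(22,2)=639331 g(22,4)=495880 g(22,6)=319539 g(22,8)=170522 g(22,10)=74612 g(22,12)=26334 g(22,14)=7315 g(22,16)=1540 g(22,18)=231 g(22,20)=22 g(22,22)=1
t=23: g(23,-5)=326876 g(23,-3)=898909 g(23,-1)=1251131 g(23,1)=1318429 g(23,3)=1135211 g(23,5)=815419 g(23,7)=490061 g(23,9)=245134 g(23,11)=100946 g(23,13)=33649 g(23,15)=8855 g(23,17)=1771 g(23,19)=253 g(23,21)=23 g(23,23)=1
t=24: g(24,-4)=1225785 g(24,-2)=2150040 g(24,0)=2569560 g(24,2)=2453640 g(24,4)=1950630 g(24,6)=1305480 g(24,8)=735195 g(24,10)=346080 g(24,12)=134595 g(24,14)=42504 g(24,16)=10626 g(24,18)=2024 g(24,20)=276 g(24,22)=24 g(24,24)=1
t=25: g(25,-5)=1225785 g(25,-3)=3375825 g(25,-1)=4719600 g(25,1)=5023200 g(25,3)=4404270 g(25,5)=3256110 g(25,7)=2040675 g(25,9)=1081275 g(25,11)=480675 g(25,13)=177099 g(25,15)=53130 g(25,17)=12650 g(25,19)=2300 g(25,21)=300 g(25,23)=25 g(25,25)=1
t=26: g(26,-4)=4601610 g(26,-2)=8095425 g(26,0)=9742800 g(26,2)=9427470 g(26,4)=7660380 g(26,6)=5296785 g(26,8)=3121950 g(26,10)=1561950 g(26,12)=657774 g(26,14)=230229 g(26,16)=65780 g(26,18)=14950 g(26,20)=2600 g(26,22)=325 g(26,24)=26 g(26,26)=1
Paths never hitting -6: Σ_s g(26,s) = 50480055
Paths hitting -6: 2^26 - 50480055 = 16628809
P = 16628809/67108864 = 16628809/67108864

Answer: 16628809/67108864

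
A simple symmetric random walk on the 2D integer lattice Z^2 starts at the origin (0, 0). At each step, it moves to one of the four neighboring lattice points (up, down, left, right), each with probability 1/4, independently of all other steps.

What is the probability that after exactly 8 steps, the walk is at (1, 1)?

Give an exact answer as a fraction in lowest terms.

Answer: 245/4096

Derivation:
Let h be the number of horizontal steps (so 8-h are vertical). To end at (1,1) need (h+1)/2 right-steps and ((8-h)+1)/2 up-steps.
Sum over h with 1 ≤ h ≤ 7, h ≡ 1 (mod 2), 8-h ≡ 1 (mod 2):
h=1: C(8,1)·C(1,1)·C(7,4) = 8·1·35 = 280
h=3: C(8,3)·C(3,2)·C(5,3) = 56·3·10 = 1680
h=5: C(8,5)·C(5,3)·C(3,2) = 56·10·3 = 1680
h=7: C(8,7)·C(7,4)·C(1,1) = 8·35·1 = 280
Total favorable: 3920
Total paths: 4^8 = 65536
P = 3920/65536 = 245/4096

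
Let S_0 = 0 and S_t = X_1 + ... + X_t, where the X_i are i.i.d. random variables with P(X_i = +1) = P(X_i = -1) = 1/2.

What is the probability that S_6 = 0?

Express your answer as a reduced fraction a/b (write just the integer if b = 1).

To return to 0 after 6 steps: need exactly 3 steps of +1 and 3 of -1.
Favorable paths: C(6,3) = 20
Total paths: 2^6 = 64
P = 20/64 = 5/16

Answer: 5/16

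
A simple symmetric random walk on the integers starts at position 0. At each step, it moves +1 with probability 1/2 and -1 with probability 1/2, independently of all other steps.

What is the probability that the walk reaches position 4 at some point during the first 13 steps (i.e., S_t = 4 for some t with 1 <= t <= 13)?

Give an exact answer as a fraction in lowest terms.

Answer: 1093/4096

Derivation:
Count via complement. Let g(t,s) = #length-t paths at position s with S_1..S_t all ≠ 4.
g(t,s) = g(t-1,s-1) + g(t-1,s+1) for s ≠ 4; g(t,4) = 0.
t=0: g(0,0)=1
t=1: g(1,-1)=1 g(1,1)=1
t=2: g(2,-2)=1 g(2,0)=2 g(2,2)=1
t=3: g(3,-3)=1 g(3,-1)=3 g(3,1)=3 g(3,3)=1
t=4: g(4,-4)=1 g(4,-2)=4 g(4,0)=6 g(4,2)=4
t=5: g(5,-5)=1 g(5,-3)=5 g(5,-1)=10 g(5,1)=10 g(5,3)=4
t=6: g(6,-6)=1 g(6,-4)=6 g(6,-2)=15 g(6,0)=20 g(6,2)=14
t=7: g(7,-7)=1 g(7,-5)=7 g(7,-3)=21 g(7,-1)=35 g(7,1)=34 g(7,3)=14
t=8: g(8,-8)=1 g(8,-6)=8 g(8,-4)=28 g(8,-2)=56 g(8,0)=69 g(8,2)=48
t=9: g(9,-9)=1 g(9,-7)=9 g(9,-5)=36 g(9,-3)=84 g(9,-1)=125 g(9,1)=117 g(9,3)=48
t=10: g(10,-10)=1 g(10,-8)=10 g(10,-6)=45 g(10,-4)=120 g(10,-2)=209 g(10,0)=242 g(10,2)=165
t=11: g(11,-11)=1 g(11,-9)=11 g(11,-7)=55 g(11,-5)=165 g(11,-3)=329 g(11,-1)=451 g(11,1)=407 g(11,3)=165
t=12: g(12,-12)=1 g(12,-10)=12 g(12,-8)=66 g(12,-6)=220 g(12,-4)=494 g(12,-2)=780 g(12,0)=858 g(12,2)=572
t=13: g(13,-13)=1 g(13,-11)=13 g(13,-9)=78 g(13,-7)=286 g(13,-5)=714 g(13,-3)=1274 g(13,-1)=1638 g(13,1)=1430 g(13,3)=572
Paths never hitting 4: Σ_s g(13,s) = 6006
Paths hitting 4: 2^13 - 6006 = 2186
P = 2186/8192 = 1093/4096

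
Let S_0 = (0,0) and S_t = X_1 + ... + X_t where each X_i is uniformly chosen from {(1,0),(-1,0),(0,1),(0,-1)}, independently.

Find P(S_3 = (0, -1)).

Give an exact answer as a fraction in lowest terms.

Answer: 9/64

Derivation:
Let h be the number of horizontal steps (so 3-h are vertical). To end at (0,-1) need (h+0)/2 right-steps and ((3-h)-1)/2 up-steps.
Sum over h with 0 ≤ h ≤ 2, h ≡ 0 (mod 2), 3-h ≡ 1 (mod 2):
h=0: C(3,0)·C(0,0)·C(3,1) = 1·1·3 = 3
h=2: C(3,2)·C(2,1)·C(1,0) = 3·2·1 = 6
Total favorable: 9
Total paths: 4^3 = 64
P = 9/64 = 9/64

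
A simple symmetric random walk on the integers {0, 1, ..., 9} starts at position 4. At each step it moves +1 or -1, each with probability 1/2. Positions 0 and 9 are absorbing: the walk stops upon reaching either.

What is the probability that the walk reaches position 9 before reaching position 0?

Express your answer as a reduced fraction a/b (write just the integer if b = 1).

Symmetric walk (p = 1/2): the harmonic-function argument gives P(hit 9 before 0 | start at 4) = a/N.
P = 4/9 = 4/9

Answer: 4/9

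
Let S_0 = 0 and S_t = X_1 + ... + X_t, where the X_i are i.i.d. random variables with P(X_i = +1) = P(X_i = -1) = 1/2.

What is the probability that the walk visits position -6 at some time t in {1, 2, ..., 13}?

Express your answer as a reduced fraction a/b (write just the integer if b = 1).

Count via complement. Let g(t,s) = #length-t paths at position s with S_1..S_t all ≠ -6.
g(t,s) = g(t-1,s-1) + g(t-1,s+1) for s ≠ -6; g(t,-6) = 0.
t=0: g(0,0)=1
t=1: g(1,-1)=1 g(1,1)=1
t=2: g(2,-2)=1 g(2,0)=2 g(2,2)=1
t=3: g(3,-3)=1 g(3,-1)=3 g(3,1)=3 g(3,3)=1
t=4: g(4,-4)=1 g(4,-2)=4 g(4,0)=6 g(4,2)=4 g(4,4)=1
t=5: g(5,-5)=1 g(5,-3)=5 g(5,-1)=10 g(5,1)=10 g(5,3)=5 g(5,5)=1
t=6: g(6,-4)=6 g(6,-2)=15 g(6,0)=20 g(6,2)=15 g(6,4)=6 g(6,6)=1
t=7: g(7,-5)=6 g(7,-3)=21 g(7,-1)=35 g(7,1)=35 g(7,3)=21 g(7,5)=7 g(7,7)=1
t=8: g(8,-4)=27 g(8,-2)=56 g(8,0)=70 g(8,2)=56 g(8,4)=28 g(8,6)=8 g(8,8)=1
t=9: g(9,-5)=27 g(9,-3)=83 g(9,-1)=126 g(9,1)=126 g(9,3)=84 g(9,5)=36 g(9,7)=9 g(9,9)=1
t=10: g(10,-4)=110 g(10,-2)=209 g(10,0)=252 g(10,2)=210 g(10,4)=120 g(10,6)=45 g(10,8)=10 g(10,10)=1
t=11: g(11,-5)=110 g(11,-3)=319 g(11,-1)=461 g(11,1)=462 g(11,3)=330 g(11,5)=165 g(11,7)=55 g(11,9)=11 g(11,11)=1
t=12: g(12,-4)=429 g(12,-2)=780 g(12,0)=923 g(12,2)=792 g(12,4)=495 g(12,6)=220 g(12,8)=66 g(12,10)=12 g(12,12)=1
t=13: g(13,-5)=429 g(13,-3)=1209 g(13,-1)=1703 g(13,1)=1715 g(13,3)=1287 g(13,5)=715 g(13,7)=286 g(13,9)=78 g(13,11)=13 g(13,13)=1
Paths never hitting -6: Σ_s g(13,s) = 7436
Paths hitting -6: 2^13 - 7436 = 756
P = 756/8192 = 189/2048

Answer: 189/2048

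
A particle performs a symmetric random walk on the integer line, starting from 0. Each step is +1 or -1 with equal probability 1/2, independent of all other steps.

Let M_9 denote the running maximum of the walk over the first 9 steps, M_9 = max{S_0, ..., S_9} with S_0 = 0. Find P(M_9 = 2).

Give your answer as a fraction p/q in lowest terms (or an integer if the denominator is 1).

Answer: 21/128

Derivation:
Let M_9 = max(S_0,...,S_9). Use the reflection principle: for j ≥ 1, #{paths with M_9 ≥ j} = #{S_9 ≥ j} + #{S_9 ≥ j+1}.
By reflection, #{M_9 ≥ 2} = #{S_9 ≥ 2} + #{S_9 ≥ 3} = 130 + 130 = 260.
#{M_9 ≥ 3} = #{S_9 ≥ 3} + #{S_9 ≥ 4} = 130 + 46 = 176.
#{M_9 = 2} = 260 - 176 = 84.
P(M_9 = 2) = 84/512 = 21/128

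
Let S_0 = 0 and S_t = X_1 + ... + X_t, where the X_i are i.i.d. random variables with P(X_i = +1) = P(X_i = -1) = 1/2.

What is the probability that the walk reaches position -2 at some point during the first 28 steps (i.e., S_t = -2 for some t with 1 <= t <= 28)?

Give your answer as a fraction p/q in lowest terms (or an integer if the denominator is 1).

Count via complement. Let g(t,s) = #length-t paths at position s with S_1..S_t all ≠ -2.
g(t,s) = g(t-1,s-1) + g(t-1,s+1) for s ≠ -2; g(t,-2) = 0.
t=0: g(0,0)=1
t=1: g(1,-1)=1 g(1,1)=1
t=2: g(2,0)=2 g(2,2)=1
t=3: g(3,-1)=2 g(3,1)=3 g(3,3)=1
t=4: g(4,0)=5 g(4,2)=4 g(4,4)=1
t=5: g(5,-1)=5 g(5,1)=9 g(5,3)=5 g(5,5)=1
t=6: g(6,0)=14 g(6,2)=14 g(6,4)=6 g(6,6)=1
t=7: g(7,-1)=14 g(7,1)=28 g(7,3)=20 g(7,5)=7 g(7,7)=1
t=8: g(8,0)=42 g(8,2)=48 g(8,4)=27 g(8,6)=8 g(8,8)=1
t=9: g(9,-1)=42 g(9,1)=90 g(9,3)=75 g(9,5)=35 g(9,7)=9 g(9,9)=1
t=10: g(10,0)=132 g(10,2)=165 g(10,4)=110 g(10,6)=44 g(10,8)=10 g(10,10)=1
t=11: g(11,-1)=132 g(11,1)=297 g(11,3)=275 g(11,5)=154 g(11,7)=54 g(11,9)=11 g(11,11)=1
t=12: g(12,0)=429 g(12,2)=572 g(12,4)=429 g(12,6)=208 g(12,8)=65 g(12,10)=12 g(12,12)=1
t=13: g(13,-1)=429 g(13,1)=1001 g(13,3)=1001 g(13,5)=637 g(13,7)=273 g(13,9)=77 g(13,11)=13 g(13,13)=1
t=14: g(14,0)=1430 g(14,2)=2002 g(14,4)=1638 g(14,6)=910 g(14,8)=350 g(14,10)=90 g(14,12)=14 g(14,14)=1
t=15: g(15,-1)=1430 g(15,1)=3432 g(15,3)=3640 g(15,5)=2548 g(15,7)=1260 g(15,9)=440 g(15,11)=104 g(15,13)=15 g(15,15)=1
t=16: g(16,0)=4862 g(16,2)=7072 g(16,4)=6188 g(16,6)=3808 g(16,8)=1700 g(16,10)=544 g(16,12)=119 g(16,14)=16 g(16,16)=1
t=17: g(17,-1)=4862 g(17,1)=11934 g(17,3)=13260 g(17,5)=9996 g(17,7)=5508 g(17,9)=2244 g(17,11)=663 g(17,13)=135 g(17,15)=17 g(17,17)=1
t=18: g(18,0)=16796 g(18,2)=25194 g(18,4)=23256 g(18,6)=15504 g(18,8)=7752 g(18,10)=2907 g(18,12)=798 g(18,14)=152 g(18,16)=18 g(18,18)=1
t=19: g(19,-1)=16796 g(19,1)=41990 g(19,3)=48450 g(19,5)=38760 g(19,7)=23256 g(19,9)=10659 g(19,11)=3705 g(19,13)=950 g(19,15)=170 g(19,17)=19 g(19,19)=1
t=20: g(20,0)=58786 g(20,2)=90440 g(20,4)=87210 g(20,6)=62016 g(20,8)=33915 g(20,10)=14364 g(20,12)=4655 g(20,14)=1120 g(20,16)=189 g(20,18)=20 g(20,20)=1
t=21: g(21,-1)=58786 g(21,1)=149226 g(21,3)=177650 g(21,5)=149226 g(21,7)=95931 g(21,9)=48279 g(21,11)=19019 g(21,13)=5775 g(21,15)=1309 g(21,17)=209 g(21,19)=21 g(21,21)=1
t=22: g(22,0)=208012 g(22,2)=326876 g(22,4)=326876 g(22,6)=245157 g(22,8)=144210 g(22,10)=67298 g(22,12)=24794 g(22,14)=7084 g(22,16)=1518 g(22,18)=230 g(22,20)=22 g(22,22)=1
t=23: g(23,-1)=208012 g(23,1)=534888 g(23,3)=653752 g(23,5)=572033 g(23,7)=389367 g(23,9)=211508 g(23,11)=92092 g(23,13)=31878 g(23,15)=8602 g(23,17)=1748 g(23,19)=252 g(23,21)=23 g(23,23)=1
t=24: g(24,0)=742900 g(24,2)=1188640 g(24,4)=1225785 g(24,6)=961400 g(24,8)=600875 g(24,10)=303600 g(24,12)=123970 g(24,14)=40480 g(24,16)=10350 g(24,18)=2000 g(24,20)=275 g(24,22)=24 g(24,24)=1
t=25: g(25,-1)=742900 g(25,1)=1931540 g(25,3)=2414425 g(25,5)=2187185 g(25,7)=1562275 g(25,9)=904475 g(25,11)=427570 g(25,13)=164450 g(25,15)=50830 g(25,17)=12350 g(25,19)=2275 g(25,21)=299 g(25,23)=25 g(25,25)=1
t=26: g(26,0)=2674440 g(26,2)=4345965 g(26,4)=4601610 g(26,6)=3749460 g(26,8)=2466750 g(26,10)=1332045 g(26,12)=592020 g(26,14)=215280 g(26,16)=63180 g(26,18)=14625 g(26,20)=2574 g(26,22)=324 g(26,24)=26 g(26,26)=1
t=27: g(27,-1)=2674440 g(27,1)=7020405 g(27,3)=8947575 g(27,5)=8351070 g(27,7)=6216210 g(27,9)=3798795 g(27,11)=1924065 g(27,13)=807300 g(27,15)=278460 g(27,17)=77805 g(27,19)=17199 g(27,21)=2898 g(27,23)=350 g(27,25)=27 g(27,27)=1
t=28: g(28,0)=9694845 g(28,2)=15967980 g(28,4)=17298645 g(28,6)=14567280 g(28,8)=10015005 g(28,10)=5722860 g(28,12)=2731365 g(28,14)=1085760 g(28,16)=356265 g(28,18)=95004 g(28,20)=20097 g(28,22)=3248 g(28,24)=377 g(28,26)=28 g(28,28)=1
Paths never hitting -2: Σ_s g(28,s) = 77558760
Paths hitting -2: 2^28 - 77558760 = 190876696
P = 190876696/268435456 = 23859587/33554432

Answer: 23859587/33554432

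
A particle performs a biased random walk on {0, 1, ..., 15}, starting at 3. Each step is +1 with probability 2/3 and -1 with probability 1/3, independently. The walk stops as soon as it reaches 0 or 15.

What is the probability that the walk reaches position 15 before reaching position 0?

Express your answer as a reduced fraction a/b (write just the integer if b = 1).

Biased walk: p = 2/3, q = 1/3, r = q/p = 1/2
Gambler's ruin: P(hit 15 before 0 | start at 3) = (1 - r^a)/(1 - r^N)
r^3 = 1/8; r^15 = 1/32768
P = (1 - 1/8) / (1 - 1/32768) = 7/8 / 32767/32768 = 4096/4681

Answer: 4096/4681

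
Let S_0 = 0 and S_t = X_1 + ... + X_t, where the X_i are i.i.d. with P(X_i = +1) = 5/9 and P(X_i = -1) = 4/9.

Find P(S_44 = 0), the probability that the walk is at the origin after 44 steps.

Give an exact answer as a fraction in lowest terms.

To be at 0 after 44 steps: need exactly 22 steps of +1 and 22 of -1.
Number of such sequences: C(44,22) = 2104098963720
Each has probability (5/9)^22 · (4/9)^22 = 41943040000000000000000000000/969773729787523602876821942164080815560161
P = 2104098963720 · 41943040000000000000000000000/969773729787523602876821942164080815560161 = 29417435666422169600000000000000000000000/323257909929174534292273980721360271853387

Answer: 29417435666422169600000000000000000000000/323257909929174534292273980721360271853387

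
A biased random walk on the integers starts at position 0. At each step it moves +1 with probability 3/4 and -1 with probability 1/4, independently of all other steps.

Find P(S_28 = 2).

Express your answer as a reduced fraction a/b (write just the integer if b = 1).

Answer: 33578379482445/4503599627370496

Derivation:
To reach position 2 after 28 steps: need 15 steps of +1 and 13 steps of -1.
Number of such sequences: C(28,15) = 37442160
Each has probability (3/4)^15 · (1/4)^13 = 14348907/72057594037927936
P = 37442160 · 14348907/72057594037927936 = 33578379482445/4503599627370496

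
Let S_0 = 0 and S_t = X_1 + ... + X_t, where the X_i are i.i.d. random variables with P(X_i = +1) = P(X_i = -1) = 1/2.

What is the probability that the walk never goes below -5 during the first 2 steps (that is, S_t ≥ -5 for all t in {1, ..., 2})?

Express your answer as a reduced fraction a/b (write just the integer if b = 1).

Let f(t,s) = #length-t paths at position s with S_1..S_t all ≥ -5.
f(t,s) = f(t-1,s-1) + f(t-1,s+1) for s ≥ -5; f(t,s) = 0 for s < -5.
t=0: f(0,0)=1
t=1: f(1,-1)=1 f(1,1)=1
t=2: f(2,-2)=1 f(2,0)=2 f(2,2)=1
Σ_s f(2,s) = 4
P = 4/4 = 1

Answer: 1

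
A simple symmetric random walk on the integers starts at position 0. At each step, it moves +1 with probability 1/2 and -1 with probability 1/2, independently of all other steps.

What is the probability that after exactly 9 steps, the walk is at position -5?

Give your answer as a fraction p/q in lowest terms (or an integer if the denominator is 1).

Answer: 9/128

Derivation:
To reach position -5 after 9 steps: need 2 steps of +1 and 7 of -1.
Favorable paths: C(9,2) = 36
Total paths: 2^9 = 512
P = 36/512 = 9/128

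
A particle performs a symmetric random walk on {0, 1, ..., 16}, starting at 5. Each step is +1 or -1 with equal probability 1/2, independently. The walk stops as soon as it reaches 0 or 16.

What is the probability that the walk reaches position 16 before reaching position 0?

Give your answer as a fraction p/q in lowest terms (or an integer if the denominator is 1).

Answer: 5/16

Derivation:
Symmetric walk (p = 1/2): the harmonic-function argument gives P(hit 16 before 0 | start at 5) = a/N.
P = 5/16 = 5/16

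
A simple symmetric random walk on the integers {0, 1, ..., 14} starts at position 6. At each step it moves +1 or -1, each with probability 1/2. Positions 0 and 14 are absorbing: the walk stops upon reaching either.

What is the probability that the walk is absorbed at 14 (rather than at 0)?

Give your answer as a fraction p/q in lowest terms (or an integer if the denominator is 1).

Symmetric walk (p = 1/2): the harmonic-function argument gives P(hit 14 before 0 | start at 6) = a/N.
P = 6/14 = 3/7

Answer: 3/7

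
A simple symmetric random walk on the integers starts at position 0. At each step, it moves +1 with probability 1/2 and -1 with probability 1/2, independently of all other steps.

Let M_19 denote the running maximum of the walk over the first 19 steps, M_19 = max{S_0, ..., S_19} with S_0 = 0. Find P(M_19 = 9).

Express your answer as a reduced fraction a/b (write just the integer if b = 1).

Answer: 2907/131072

Derivation:
Let M_19 = max(S_0,...,S_19). Use the reflection principle: for j ≥ 1, #{paths with M_19 ≥ j} = #{S_19 ≥ j} + #{S_19 ≥ j+1}.
By reflection, #{M_19 ≥ 9} = #{S_19 ≥ 9} + #{S_19 ≥ 10} = 16664 + 5036 = 21700.
#{M_19 ≥ 10} = #{S_19 ≥ 10} + #{S_19 ≥ 11} = 5036 + 5036 = 10072.
#{M_19 = 9} = 21700 - 10072 = 11628.
P(M_19 = 9) = 11628/524288 = 2907/131072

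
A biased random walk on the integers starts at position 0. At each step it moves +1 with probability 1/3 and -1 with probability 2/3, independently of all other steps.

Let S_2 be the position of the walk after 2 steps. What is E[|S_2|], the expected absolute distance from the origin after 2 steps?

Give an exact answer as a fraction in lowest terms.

S_2 takes values m ≡ 0 (mod 2) with |m| ≤ 2; P(S_2=m) = C(2,(2+m)/2) · (1/3)^((2+m)/2) · (2/3)^((2-m)/2).
Distribution: P(S=-2)=4/9, P(S=0)=4/9, P(S=2)=1/9
E[|S_2|] = Σ_m |m|·P(S_2=m) = 10/9

Answer: 10/9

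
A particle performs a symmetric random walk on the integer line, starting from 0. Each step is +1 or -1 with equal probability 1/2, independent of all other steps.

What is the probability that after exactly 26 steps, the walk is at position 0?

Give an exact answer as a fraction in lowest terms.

To return to 0 after 26 steps: need exactly 13 steps of +1 and 13 of -1.
Favorable paths: C(26,13) = 10400600
Total paths: 2^26 = 67108864
P = 10400600/67108864 = 1300075/8388608

Answer: 1300075/8388608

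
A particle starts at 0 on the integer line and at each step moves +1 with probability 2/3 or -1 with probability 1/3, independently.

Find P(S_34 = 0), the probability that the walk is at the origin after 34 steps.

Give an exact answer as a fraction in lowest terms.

To be at 0 after 34 steps: need exactly 17 steps of +1 and 17 of -1.
Number of such sequences: C(34,17) = 2333606220
Each has probability (2/3)^17 · (1/3)^17 = 131072/16677181699666569
P = 2333606220 · 131072/16677181699666569 = 11328534609920/617673396283947

Answer: 11328534609920/617673396283947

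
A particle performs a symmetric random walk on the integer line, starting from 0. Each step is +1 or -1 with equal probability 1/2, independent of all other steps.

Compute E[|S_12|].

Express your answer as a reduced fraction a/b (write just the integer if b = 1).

Answer: 693/256

Derivation:
S_12 takes values m ≡ 0 (mod 2) with |m| ≤ 12; P(S_12=m) = C(12,(12+m)/2)/2^12.
Total paths: 2^12 = 4096
Distribution: P(S=-12)=1/4096, P(S=-10)=12/4096, P(S=-8)=66/4096, P(S=-6)=220/4096, P(S=-4)=495/4096, P(S=-2)=792/4096, P(S=0)=924/4096, P(S=2)=792/4096, P(S=4)=495/4096, P(S=6)=220/4096, P(S=8)=66/4096, P(S=10)=12/4096, P(S=12)=1/4096
E[|S_12|] = Σ_m |m|·P(S_12=m) = 11088/4096 = 693/256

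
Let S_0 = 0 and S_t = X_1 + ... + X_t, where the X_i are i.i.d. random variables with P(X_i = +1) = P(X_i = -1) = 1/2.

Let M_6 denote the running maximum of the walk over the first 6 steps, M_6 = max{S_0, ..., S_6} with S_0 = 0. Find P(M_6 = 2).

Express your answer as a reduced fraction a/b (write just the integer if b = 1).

Answer: 15/64

Derivation:
Let M_6 = max(S_0,...,S_6). Use the reflection principle: for j ≥ 1, #{paths with M_6 ≥ j} = #{S_6 ≥ j} + #{S_6 ≥ j+1}.
By reflection, #{M_6 ≥ 2} = #{S_6 ≥ 2} + #{S_6 ≥ 3} = 22 + 7 = 29.
#{M_6 ≥ 3} = #{S_6 ≥ 3} + #{S_6 ≥ 4} = 7 + 7 = 14.
#{M_6 = 2} = 29 - 14 = 15.
P(M_6 = 2) = 15/64 = 15/64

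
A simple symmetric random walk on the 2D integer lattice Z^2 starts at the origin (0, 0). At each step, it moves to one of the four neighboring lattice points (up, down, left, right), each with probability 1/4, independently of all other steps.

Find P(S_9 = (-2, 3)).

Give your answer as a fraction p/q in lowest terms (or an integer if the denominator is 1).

Let h be the number of horizontal steps (so 9-h are vertical). To end at (-2,3) need (h-2)/2 right-steps and ((9-h)+3)/2 up-steps.
Sum over h with 2 ≤ h ≤ 6, h ≡ 0 (mod 2), 9-h ≡ 1 (mod 2):
h=2: C(9,2)·C(2,0)·C(7,5) = 36·1·21 = 756
h=4: C(9,4)·C(4,1)·C(5,4) = 126·4·5 = 2520
h=6: C(9,6)·C(6,2)·C(3,3) = 84·15·1 = 1260
Total favorable: 4536
Total paths: 4^9 = 262144
P = 4536/262144 = 567/32768

Answer: 567/32768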